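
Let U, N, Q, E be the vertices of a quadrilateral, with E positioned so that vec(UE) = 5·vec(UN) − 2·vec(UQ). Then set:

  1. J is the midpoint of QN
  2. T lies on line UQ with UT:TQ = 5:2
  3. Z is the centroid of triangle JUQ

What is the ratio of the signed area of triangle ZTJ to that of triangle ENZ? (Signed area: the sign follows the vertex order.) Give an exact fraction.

Work in coordinates with U = (0, 0), N = (1, 0), Q = (0, 1), E = (5, -2).
1. J is the midpoint of QN ⇒ J = (1/2, 1/2)
2. T lies on line UQ with UT:TQ = 5:2 ⇒ T = (0, 5/7)
3. Z is the centroid of triangle JUQ ⇒ Z = (1/6, 1/2)
2·[ZTJ] = -1/14, 2·[ENZ] = -1/3
[ZTJ]:[ENZ] = -1/14:-1/3 = 3/14

[ZTJ]:[ENZ] = 3/14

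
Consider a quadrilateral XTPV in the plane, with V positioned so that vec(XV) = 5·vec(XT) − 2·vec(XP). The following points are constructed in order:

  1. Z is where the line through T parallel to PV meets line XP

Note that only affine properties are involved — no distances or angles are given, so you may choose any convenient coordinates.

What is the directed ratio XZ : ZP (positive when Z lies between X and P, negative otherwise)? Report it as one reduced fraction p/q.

Choose coordinates X = (0, 0), T = (1, 0), P = (0, 1), V = (5, -2).
1. Z is where the line through T parallel to PV meets line XP ⇒ Z = (0, 3/5)
Z = X + t·(P−X) with t = 3/5, so XZ:ZP = t:(1−t) = 3/5:2/5

XZ:ZP = 3/2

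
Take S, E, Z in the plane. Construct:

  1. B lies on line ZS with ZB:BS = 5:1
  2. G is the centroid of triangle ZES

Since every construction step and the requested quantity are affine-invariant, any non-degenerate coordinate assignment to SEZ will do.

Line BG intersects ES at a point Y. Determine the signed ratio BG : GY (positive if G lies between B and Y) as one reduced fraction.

Assign S = (0, 0), E = (1, 0), Z = (0, 1) — the answer is frame-independent, so this choice is without loss of generality.
1. B lies on line ZS with ZB:BS = 5:1 ⇒ B = (0, 1/6)
2. G is the centroid of triangle ZES ⇒ G = (1/3, 1/3)
line BG meets ES at Y = (-1/3, 0)
G = B + t·(Y−B) with t = -1, so BG:GY = -1:2

BG:GY = -1/2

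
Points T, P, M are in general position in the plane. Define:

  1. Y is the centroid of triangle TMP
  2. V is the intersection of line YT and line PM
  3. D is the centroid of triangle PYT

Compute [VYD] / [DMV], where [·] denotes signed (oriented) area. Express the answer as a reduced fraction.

Assign T = (0, 0), P = (1, 0), M = (0, 1) — the answer is frame-independent, so this choice is without loss of generality.
1. Y is the centroid of triangle TMP ⇒ Y = (1/3, 1/3)
2. V is the intersection of line YT and line PM ⇒ V = (1/2, 1/2)
3. D is the centroid of triangle PYT ⇒ D = (4/9, 1/9)
2·[VYD] = 1/18, 2·[DMV] = -2/9
[VYD]:[DMV] = 1/18:-2/9 = -1/4

[VYD]:[DMV] = -1/4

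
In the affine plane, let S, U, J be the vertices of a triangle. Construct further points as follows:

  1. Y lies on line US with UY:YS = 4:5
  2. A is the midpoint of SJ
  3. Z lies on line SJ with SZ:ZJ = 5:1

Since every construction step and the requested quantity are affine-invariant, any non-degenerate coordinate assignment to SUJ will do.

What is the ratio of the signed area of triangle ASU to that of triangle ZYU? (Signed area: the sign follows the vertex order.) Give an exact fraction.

[ASU]:[ZYU] = 27/20

Choose coordinates S = (0, 0), U = (1, 0), J = (0, 1).
1. Y lies on line US with UY:YS = 4:5 ⇒ Y = (5/9, 0)
2. A is the midpoint of SJ ⇒ A = (0, 1/2)
3. Z lies on line SJ with SZ:ZJ = 5:1 ⇒ Z = (0, 5/6)
2·[ASU] = 1/2, 2·[ZYU] = 10/27
[ASU]:[ZYU] = 1/2:10/27 = 27/20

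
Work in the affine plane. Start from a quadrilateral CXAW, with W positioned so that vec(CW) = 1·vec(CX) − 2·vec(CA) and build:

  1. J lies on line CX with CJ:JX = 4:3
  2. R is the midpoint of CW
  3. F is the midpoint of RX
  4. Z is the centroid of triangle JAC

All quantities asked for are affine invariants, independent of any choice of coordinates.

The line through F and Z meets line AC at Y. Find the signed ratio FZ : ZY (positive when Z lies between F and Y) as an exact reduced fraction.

Assign C = (0, 0), X = (1, 0), A = (0, 1), W = (1, -2) — the answer is frame-independent, so this choice is without loss of generality.
1. J lies on line CX with CJ:JX = 4:3 ⇒ J = (4/7, 0)
2. R is the midpoint of CW ⇒ R = (1/2, -1)
3. F is the midpoint of RX ⇒ F = (3/4, -1/2)
4. Z is the centroid of triangle JAC ⇒ Z = (4/21, 1/3)
line FZ meets AC at Y = (0, 29/47)
Z = F + t·(Y−F) with t = 47/63, so FZ:ZY = 47/63:16/63

FZ:ZY = 47/16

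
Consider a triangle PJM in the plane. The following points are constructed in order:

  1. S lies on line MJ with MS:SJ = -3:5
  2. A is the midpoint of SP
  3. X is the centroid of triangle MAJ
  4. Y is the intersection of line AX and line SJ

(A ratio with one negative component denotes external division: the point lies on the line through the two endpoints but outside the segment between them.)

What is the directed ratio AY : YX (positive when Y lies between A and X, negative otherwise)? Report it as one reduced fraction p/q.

Work in coordinates with P = (0, 0), J = (1, 0), M = (0, 1).
1. S lies on line MJ with MS:SJ = -3:5 ⇒ S = (-3/2, 5/2)
2. A is the midpoint of SP ⇒ A = (-3/4, 5/4)
3. X is the centroid of triangle MAJ ⇒ X = (1/12, 3/4)
4. Y is the intersection of line AX and line SJ ⇒ Y = (1/2, 1/2)
Y = A + t·(X−A) with t = 3/2, so AY:YX = t:(1−t) = 3/2:-1/2

AY:YX = -3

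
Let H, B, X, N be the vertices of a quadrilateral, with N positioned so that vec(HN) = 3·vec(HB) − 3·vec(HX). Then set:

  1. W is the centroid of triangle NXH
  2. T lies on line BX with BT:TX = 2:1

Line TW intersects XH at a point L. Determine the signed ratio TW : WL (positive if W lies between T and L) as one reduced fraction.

Choose coordinates H = (0, 0), B = (1, 0), X = (0, 1), N = (3, -3).
1. W is the centroid of triangle NXH ⇒ W = (1, -2/3)
2. T lies on line BX with BT:TX = 2:1 ⇒ T = (1/3, 2/3)
line TW meets XH at L = (0, 4/3)
W = T + t·(L−T) with t = -2, so TW:WL = -2:3

TW:WL = -2/3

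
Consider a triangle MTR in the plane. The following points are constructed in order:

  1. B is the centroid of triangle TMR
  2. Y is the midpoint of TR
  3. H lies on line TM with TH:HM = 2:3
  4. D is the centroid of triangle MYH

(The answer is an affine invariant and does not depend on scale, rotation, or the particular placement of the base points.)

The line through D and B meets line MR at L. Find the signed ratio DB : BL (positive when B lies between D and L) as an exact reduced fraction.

DB:BL = 1/10

Set M = (0, 0), T = (1, 0), R = (0, 1); any affine frame gives the same invariant.
1. B is the centroid of triangle TMR ⇒ B = (1/3, 1/3)
2. Y is the midpoint of TR ⇒ Y = (1/2, 1/2)
3. H lies on line TM with TH:HM = 2:3 ⇒ H = (3/5, 0)
4. D is the centroid of triangle MYH ⇒ D = (11/30, 1/6)
line DB meets MR at L = (0, 2)
B = D + t·(L−D) with t = 1/11, so DB:BL = 1/11:10/11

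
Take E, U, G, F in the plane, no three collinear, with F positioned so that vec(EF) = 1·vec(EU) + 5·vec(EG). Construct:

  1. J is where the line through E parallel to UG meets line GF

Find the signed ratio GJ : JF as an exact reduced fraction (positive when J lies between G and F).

GJ:JF = -1/6

Assign E = (0, 0), U = (1, 0), G = (0, 1), F = (1, 5) — the answer is frame-independent, so this choice is without loss of generality.
1. J is where the line through E parallel to UG meets line GF ⇒ J = (-1/5, 1/5)
J = G + t·(F−G) with t = -1/5, so GJ:JF = t:(1−t) = -1/5:6/5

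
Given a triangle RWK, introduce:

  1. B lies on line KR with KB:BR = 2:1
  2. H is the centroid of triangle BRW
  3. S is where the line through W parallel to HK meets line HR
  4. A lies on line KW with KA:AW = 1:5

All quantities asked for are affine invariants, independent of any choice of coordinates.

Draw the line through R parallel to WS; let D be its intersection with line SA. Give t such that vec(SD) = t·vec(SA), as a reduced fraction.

t = 48/25

Work in coordinates with R = (0, 0), W = (1, 0), K = (0, 1).
1. B lies on line KR with KB:BR = 2:1 ⇒ B = (0, 1/3)
2. H is the centroid of triangle BRW ⇒ H = (1/3, 1/9)
3. S is where the line through W parallel to HK meets line HR ⇒ S = (8/9, 8/27)
4. A lies on line KW with KA:AW = 1:5 ⇒ A = (1/6, 5/6)
through R parallel to WS: direction (-1/9, 8/27); meets SA at D = (-112/225, 896/675)
D = S + t·(A−S) with t = 48/25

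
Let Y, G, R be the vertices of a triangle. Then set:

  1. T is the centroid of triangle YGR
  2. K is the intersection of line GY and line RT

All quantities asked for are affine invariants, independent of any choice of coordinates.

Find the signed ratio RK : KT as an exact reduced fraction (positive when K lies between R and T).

Choose coordinates Y = (0, 0), G = (1, 0), R = (0, 1).
1. T is the centroid of triangle YGR ⇒ T = (1/3, 1/3)
2. K is the intersection of line GY and line RT ⇒ K = (1/2, 0)
K = R + t·(T−R) with t = 3/2, so RK:KT = t:(1−t) = 3/2:-1/2

RK:KT = -3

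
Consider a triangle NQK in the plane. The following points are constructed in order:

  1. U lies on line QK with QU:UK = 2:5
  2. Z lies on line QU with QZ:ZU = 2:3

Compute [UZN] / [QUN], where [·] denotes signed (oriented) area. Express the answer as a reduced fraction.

[UZN]:[QUN] = -3/5

Choose coordinates N = (0, 0), Q = (1, 0), K = (0, 1).
1. U lies on line QK with QU:UK = 2:5 ⇒ U = (5/7, 2/7)
2. Z lies on line QU with QZ:ZU = 2:3 ⇒ Z = (31/35, 4/35)
2·[UZN] = -6/35, 2·[QUN] = 2/7
[UZN]:[QUN] = -6/35:2/7 = -3/5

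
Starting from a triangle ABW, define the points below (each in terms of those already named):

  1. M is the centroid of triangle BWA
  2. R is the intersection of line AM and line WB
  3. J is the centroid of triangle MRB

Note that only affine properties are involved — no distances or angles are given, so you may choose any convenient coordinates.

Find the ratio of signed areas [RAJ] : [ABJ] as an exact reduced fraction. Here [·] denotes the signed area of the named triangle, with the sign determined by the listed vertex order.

Work in coordinates with A = (0, 0), B = (1, 0), W = (0, 1).
1. M is the centroid of triangle BWA ⇒ M = (1/3, 1/3)
2. R is the intersection of line AM and line WB ⇒ R = (1/2, 1/2)
3. J is the centroid of triangle MRB ⇒ J = (11/18, 5/18)
2·[RAJ] = 1/6, 2·[ABJ] = 5/18
[RAJ]:[ABJ] = 1/6:5/18 = 3/5

[RAJ]:[ABJ] = 3/5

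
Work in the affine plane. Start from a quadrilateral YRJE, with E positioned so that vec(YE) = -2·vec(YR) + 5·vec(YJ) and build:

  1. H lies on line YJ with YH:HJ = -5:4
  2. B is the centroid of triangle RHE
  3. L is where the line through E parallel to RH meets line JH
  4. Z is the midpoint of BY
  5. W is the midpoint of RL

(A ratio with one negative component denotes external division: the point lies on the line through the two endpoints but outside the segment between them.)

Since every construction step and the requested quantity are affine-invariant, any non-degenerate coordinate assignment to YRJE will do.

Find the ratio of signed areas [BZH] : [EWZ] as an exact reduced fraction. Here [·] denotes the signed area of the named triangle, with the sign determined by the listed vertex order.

Set Y = (0, 0), R = (1, 0), J = (0, 1), E = (-2, 5); any affine frame gives the same invariant.
1. H lies on line YJ with YH:HJ = -5:4 ⇒ H = (0, 5)
2. B is the centroid of triangle RHE ⇒ B = (-1/3, 10/3)
3. L is where the line through E parallel to RH meets line JH ⇒ L = (0, -5)
4. Z is the midpoint of BY ⇒ Z = (-1/6, 5/3)
5. W is the midpoint of RL ⇒ W = (1/2, -5/2)
2·[BZH] = 5/6, 2·[EWZ] = 65/12
[BZH]:[EWZ] = 5/6:65/12 = 2/13

[BZH]:[EWZ] = 2/13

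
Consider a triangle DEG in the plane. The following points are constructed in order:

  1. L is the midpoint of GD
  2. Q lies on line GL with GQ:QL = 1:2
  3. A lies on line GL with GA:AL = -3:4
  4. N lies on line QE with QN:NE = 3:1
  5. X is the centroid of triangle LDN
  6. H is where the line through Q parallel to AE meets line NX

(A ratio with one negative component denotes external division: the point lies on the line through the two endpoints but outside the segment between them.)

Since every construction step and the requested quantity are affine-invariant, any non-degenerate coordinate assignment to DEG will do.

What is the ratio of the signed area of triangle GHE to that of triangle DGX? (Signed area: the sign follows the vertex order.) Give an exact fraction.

[GHE]:[DGX] = -277/132

Choose coordinates D = (0, 0), E = (1, 0), G = (0, 1).
1. L is the midpoint of GD ⇒ L = (0, 1/2)
2. Q lies on line GL with GQ:QL = 1:2 ⇒ Q = (0, 5/6)
3. A lies on line GL with GA:AL = -3:4 ⇒ A = (0, 5/2)
4. N lies on line QE with QN:NE = 3:1 ⇒ N = (3/4, 5/24)
5. X is the centroid of triangle LDN ⇒ X = (1/4, 17/72)
6. H is where the line through Q parallel to AE meets line NX ⇒ H = (21/88, 125/528)
2·[GHE] = 277/528, 2·[DGX] = -1/4
[GHE]:[DGX] = 277/528:-1/4 = -277/132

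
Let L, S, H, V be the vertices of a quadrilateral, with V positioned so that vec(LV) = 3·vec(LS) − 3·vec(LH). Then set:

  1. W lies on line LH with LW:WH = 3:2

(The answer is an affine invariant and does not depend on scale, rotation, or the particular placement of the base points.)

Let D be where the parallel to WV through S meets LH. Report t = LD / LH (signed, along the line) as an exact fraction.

t = 6/5

Choose coordinates L = (0, 0), S = (1, 0), H = (0, 1), V = (3, -3).
1. W lies on line LH with LW:WH = 3:2 ⇒ W = (0, 3/5)
through S parallel to WV: direction (3, -18/5); meets LH at D = (0, 6/5)
D = L + t·(H−L) with t = 6/5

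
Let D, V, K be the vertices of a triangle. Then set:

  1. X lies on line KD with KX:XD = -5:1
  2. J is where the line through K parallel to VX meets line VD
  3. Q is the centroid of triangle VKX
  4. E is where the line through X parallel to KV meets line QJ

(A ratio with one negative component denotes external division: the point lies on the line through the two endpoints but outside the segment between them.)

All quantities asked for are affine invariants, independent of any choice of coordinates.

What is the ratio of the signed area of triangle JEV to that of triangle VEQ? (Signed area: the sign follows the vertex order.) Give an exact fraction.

Set D = (0, 0), V = (1, 0), K = (0, 1); any affine frame gives the same invariant.
1. X lies on line KD with KX:XD = -5:1 ⇒ X = (0, -1/4)
2. J is where the line through K parallel to VX meets line VD ⇒ J = (-4, 0)
3. Q is the centroid of triangle VKX ⇒ Q = (1/3, 1/4)
4. E is where the line through X parallel to KV meets line QJ ⇒ E = (-5/11, 9/44)
2·[JEV] = -45/44, 2·[VEQ] = -5/22
[JEV]:[VEQ] = -45/44:-5/22 = 9/2

[JEV]:[VEQ] = 9/2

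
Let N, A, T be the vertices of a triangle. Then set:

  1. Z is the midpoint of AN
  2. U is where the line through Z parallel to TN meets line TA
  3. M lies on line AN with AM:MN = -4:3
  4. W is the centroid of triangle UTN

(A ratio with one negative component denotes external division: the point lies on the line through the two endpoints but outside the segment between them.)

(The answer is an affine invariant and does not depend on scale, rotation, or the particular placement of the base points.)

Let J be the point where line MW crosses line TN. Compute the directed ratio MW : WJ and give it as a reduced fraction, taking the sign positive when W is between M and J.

Work in coordinates with N = (0, 0), A = (1, 0), T = (0, 1).
1. Z is the midpoint of AN ⇒ Z = (1/2, 0)
2. U is where the line through Z parallel to TN meets line TA ⇒ U = (1/2, 1/2)
3. M lies on line AN with AM:MN = -4:3 ⇒ M = (-3, 0)
4. W is the centroid of triangle UTN ⇒ W = (1/6, 1/2)
line MW meets TN at J = (0, 9/19)
W = M + t·(J−M) with t = 19/18, so MW:WJ = 19/18:-1/18

MW:WJ = -19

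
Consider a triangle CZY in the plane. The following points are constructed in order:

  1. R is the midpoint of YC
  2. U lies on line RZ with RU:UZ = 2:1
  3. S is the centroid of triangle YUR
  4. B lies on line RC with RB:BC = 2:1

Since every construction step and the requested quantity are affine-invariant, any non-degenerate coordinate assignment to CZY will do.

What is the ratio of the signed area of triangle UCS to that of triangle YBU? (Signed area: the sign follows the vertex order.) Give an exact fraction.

[UCS]:[YBU] = -3/5

Work in coordinates with C = (0, 0), Z = (1, 0), Y = (0, 1).
1. R is the midpoint of YC ⇒ R = (0, 1/2)
2. U lies on line RZ with RU:UZ = 2:1 ⇒ U = (2/3, 1/6)
3. S is the centroid of triangle YUR ⇒ S = (2/9, 5/9)
4. B lies on line RC with RB:BC = 2:1 ⇒ B = (0, 1/6)
2·[UCS] = -1/3, 2·[YBU] = 5/9
[UCS]:[YBU] = -1/3:5/9 = -3/5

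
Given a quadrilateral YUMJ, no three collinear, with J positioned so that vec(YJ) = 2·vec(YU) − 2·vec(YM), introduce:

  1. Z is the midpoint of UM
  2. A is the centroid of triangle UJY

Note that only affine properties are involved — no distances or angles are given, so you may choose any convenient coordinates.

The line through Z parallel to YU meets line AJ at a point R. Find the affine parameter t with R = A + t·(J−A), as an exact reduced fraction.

t = -7/8

Assign Y = (0, 0), U = (1, 0), M = (0, 1), J = (2, -2) — the answer is frame-independent, so this choice is without loss of generality.
1. Z is the midpoint of UM ⇒ Z = (1/2, 1/2)
2. A is the centroid of triangle UJY ⇒ A = (1, -2/3)
through Z parallel to YU: direction (1, 0); meets AJ at R = (1/8, 1/2)
R = A + t·(J−A) with t = -7/8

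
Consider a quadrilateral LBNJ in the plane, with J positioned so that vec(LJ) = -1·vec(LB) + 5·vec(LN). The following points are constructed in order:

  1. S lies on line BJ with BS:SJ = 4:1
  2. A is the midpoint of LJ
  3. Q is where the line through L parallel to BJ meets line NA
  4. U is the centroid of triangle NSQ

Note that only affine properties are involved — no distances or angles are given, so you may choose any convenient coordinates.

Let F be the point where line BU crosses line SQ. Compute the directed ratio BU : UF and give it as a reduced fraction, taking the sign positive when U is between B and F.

Set L = (0, 0), B = (1, 0), N = (0, 1), J = (-1, 5); any affine frame gives the same invariant.
1. S lies on line BJ with BS:SJ = 4:1 ⇒ S = (-3/5, 4)
2. A is the midpoint of LJ ⇒ A = (-1/2, 5/2)
3. Q is where the line through L parallel to BJ meets line NA ⇒ Q = (2, -5)
4. U is the centroid of triangle NSQ ⇒ U = (7/15, 0)
line BU meets SQ at F = (5/9, 0)
U = B + t·(F−B) with t = 6/5, so BU:UF = 6/5:-1/5

BU:UF = -6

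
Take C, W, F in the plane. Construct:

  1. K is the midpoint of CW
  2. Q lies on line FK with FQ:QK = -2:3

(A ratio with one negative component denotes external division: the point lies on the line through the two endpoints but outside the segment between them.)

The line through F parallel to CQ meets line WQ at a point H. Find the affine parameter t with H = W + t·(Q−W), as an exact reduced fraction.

t = 2/3

Work in coordinates with C = (0, 0), W = (1, 0), F = (0, 1).
1. K is the midpoint of CW ⇒ K = (1/2, 0)
2. Q lies on line FK with FQ:QK = -2:3 ⇒ Q = (-1, 3)
through F parallel to CQ: direction (-1, 3); meets WQ at H = (-1/3, 2)
H = W + t·(Q−W) with t = 2/3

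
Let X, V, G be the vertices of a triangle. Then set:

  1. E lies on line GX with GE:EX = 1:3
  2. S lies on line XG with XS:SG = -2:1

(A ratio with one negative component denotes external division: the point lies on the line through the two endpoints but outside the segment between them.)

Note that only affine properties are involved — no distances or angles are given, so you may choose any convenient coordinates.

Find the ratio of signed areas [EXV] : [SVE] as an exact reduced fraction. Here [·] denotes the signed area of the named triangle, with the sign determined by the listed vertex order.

[EXV]:[SVE] = -3/5

Assign X = (0, 0), V = (1, 0), G = (0, 1) — the answer is frame-independent, so this choice is without loss of generality.
1. E lies on line GX with GE:EX = 1:3 ⇒ E = (0, 3/4)
2. S lies on line XG with XS:SG = -2:1 ⇒ S = (0, 2)
2·[EXV] = 3/4, 2·[SVE] = -5/4
[EXV]:[SVE] = 3/4:-5/4 = -3/5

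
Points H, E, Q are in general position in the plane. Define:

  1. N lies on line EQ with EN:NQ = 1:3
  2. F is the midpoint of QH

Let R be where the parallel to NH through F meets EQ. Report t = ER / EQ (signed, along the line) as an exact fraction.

Work in coordinates with H = (0, 0), E = (1, 0), Q = (0, 1).
1. N lies on line EQ with EN:NQ = 1:3 ⇒ N = (3/4, 1/4)
2. F is the midpoint of QH ⇒ F = (0, 1/2)
through F parallel to NH: direction (-3/4, -1/4); meets EQ at R = (3/8, 5/8)
R = E + t·(Q−E) with t = 5/8

t = 5/8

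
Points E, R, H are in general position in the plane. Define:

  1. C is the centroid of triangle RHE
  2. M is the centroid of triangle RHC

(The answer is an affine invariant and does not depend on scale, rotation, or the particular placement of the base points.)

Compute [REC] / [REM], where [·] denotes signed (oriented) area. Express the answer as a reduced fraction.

[REC]:[REM] = 3/4

Set E = (0, 0), R = (1, 0), H = (0, 1); any affine frame gives the same invariant.
1. C is the centroid of triangle RHE ⇒ C = (1/3, 1/3)
2. M is the centroid of triangle RHC ⇒ M = (4/9, 4/9)
2·[REC] = -1/3, 2·[REM] = -4/9
[REC]:[REM] = -1/3:-4/9 = 3/4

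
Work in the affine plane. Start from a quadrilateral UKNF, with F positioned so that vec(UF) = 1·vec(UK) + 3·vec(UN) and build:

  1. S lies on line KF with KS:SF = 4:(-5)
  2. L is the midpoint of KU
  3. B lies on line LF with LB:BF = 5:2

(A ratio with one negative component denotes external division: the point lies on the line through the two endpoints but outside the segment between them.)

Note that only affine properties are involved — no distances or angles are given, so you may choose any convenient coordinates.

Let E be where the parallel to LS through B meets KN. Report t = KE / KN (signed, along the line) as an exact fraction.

t = 9/161

Set U = (0, 0), K = (1, 0), N = (0, 1), F = (1, 3); any affine frame gives the same invariant.
1. S lies on line KF with KS:SF = 4:(-5) ⇒ S = (1, -12)
2. L is the midpoint of KU ⇒ L = (1/2, 0)
3. B lies on line LF with LB:BF = 5:2 ⇒ B = (6/7, 15/7)
through B parallel to LS: direction (1/2, -12); meets KN at E = (152/161, 9/161)
E = K + t·(N−K) with t = 9/161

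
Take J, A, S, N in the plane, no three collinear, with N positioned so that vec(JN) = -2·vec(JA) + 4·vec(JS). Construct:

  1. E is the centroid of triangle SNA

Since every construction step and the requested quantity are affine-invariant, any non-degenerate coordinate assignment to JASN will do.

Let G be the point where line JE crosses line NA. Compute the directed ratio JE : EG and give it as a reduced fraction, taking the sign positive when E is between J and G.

JE:EG = 11

Set J = (0, 0), A = (1, 0), S = (0, 1), N = (-2, 4); any affine frame gives the same invariant.
1. E is the centroid of triangle SNA ⇒ E = (-1/3, 5/3)
line JE meets NA at G = (-4/11, 20/11)
E = J + t·(G−J) with t = 11/12, so JE:EG = 11/12:1/12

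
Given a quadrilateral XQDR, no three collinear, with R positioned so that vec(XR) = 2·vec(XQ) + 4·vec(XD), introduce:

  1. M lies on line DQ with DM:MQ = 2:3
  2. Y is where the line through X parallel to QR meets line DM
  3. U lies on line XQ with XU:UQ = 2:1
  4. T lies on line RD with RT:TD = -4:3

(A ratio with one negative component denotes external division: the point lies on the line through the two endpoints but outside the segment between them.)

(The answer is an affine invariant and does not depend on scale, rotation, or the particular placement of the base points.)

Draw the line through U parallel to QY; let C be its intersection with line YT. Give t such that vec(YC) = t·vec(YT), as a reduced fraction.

t = 1/45

Choose coordinates X = (0, 0), Q = (1, 0), D = (0, 1), R = (2, 4).
1. M lies on line DQ with DM:MQ = 2:3 ⇒ M = (2/5, 3/5)
2. Y is where the line through X parallel to QR meets line DM ⇒ Y = (1/5, 4/5)
3. U lies on line XQ with XU:UQ = 2:1 ⇒ U = (2/3, 0)
4. T lies on line RD with RT:TD = -4:3 ⇒ T = (-6, -8)
through U parallel to QY: direction (-4/5, 4/5); meets YT at C = (14/225, 136/225)
C = Y + t·(T−Y) with t = 1/45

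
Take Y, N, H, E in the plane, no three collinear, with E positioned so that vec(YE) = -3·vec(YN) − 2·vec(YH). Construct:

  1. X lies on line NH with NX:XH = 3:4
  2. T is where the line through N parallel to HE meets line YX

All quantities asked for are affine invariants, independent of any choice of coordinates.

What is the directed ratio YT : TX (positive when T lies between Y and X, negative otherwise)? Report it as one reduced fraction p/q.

Set Y = (0, 0), N = (1, 0), H = (0, 1), E = (-3, -2); any affine frame gives the same invariant.
1. X lies on line NH with NX:XH = 3:4 ⇒ X = (4/7, 3/7)
2. T is where the line through N parallel to HE meets line YX ⇒ T = (4, 3)
T = Y + t·(X−Y) with t = 7, so YT:TX = t:(1−t) = 7:-6

YT:TX = -7/6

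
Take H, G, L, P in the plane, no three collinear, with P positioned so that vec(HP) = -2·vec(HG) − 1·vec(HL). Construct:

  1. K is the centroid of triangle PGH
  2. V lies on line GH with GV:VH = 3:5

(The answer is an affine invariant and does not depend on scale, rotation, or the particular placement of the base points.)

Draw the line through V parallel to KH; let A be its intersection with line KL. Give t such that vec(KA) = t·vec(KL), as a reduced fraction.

t = -5/8

Assign H = (0, 0), G = (1, 0), L = (0, 1), P = (-2, -1) — the answer is frame-independent, so this choice is without loss of generality.
1. K is the centroid of triangle PGH ⇒ K = (-1/3, -1/3)
2. V lies on line GH with GV:VH = 3:5 ⇒ V = (5/8, 0)
through V parallel to KH: direction (1/3, 1/3); meets KL at A = (-13/24, -7/6)
A = K + t·(L−K) with t = -5/8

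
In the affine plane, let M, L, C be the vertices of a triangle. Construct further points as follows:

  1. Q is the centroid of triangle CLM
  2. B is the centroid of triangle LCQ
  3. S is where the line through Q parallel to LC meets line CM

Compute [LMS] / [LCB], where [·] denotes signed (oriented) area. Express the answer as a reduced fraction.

[LMS]:[LCB] = -6

Set M = (0, 0), L = (1, 0), C = (0, 1); any affine frame gives the same invariant.
1. Q is the centroid of triangle CLM ⇒ Q = (1/3, 1/3)
2. B is the centroid of triangle LCQ ⇒ B = (4/9, 4/9)
3. S is where the line through Q parallel to LC meets line CM ⇒ S = (0, 2/3)
2·[LMS] = -2/3, 2·[LCB] = 1/9
[LMS]:[LCB] = -2/3:1/9 = -6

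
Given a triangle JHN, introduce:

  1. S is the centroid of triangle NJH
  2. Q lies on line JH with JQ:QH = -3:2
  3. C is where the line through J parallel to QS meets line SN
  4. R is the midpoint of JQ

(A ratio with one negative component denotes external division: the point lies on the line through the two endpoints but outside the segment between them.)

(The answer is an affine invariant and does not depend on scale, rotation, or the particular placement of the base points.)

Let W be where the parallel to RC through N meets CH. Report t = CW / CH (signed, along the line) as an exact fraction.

t = 32

Work in coordinates with J = (0, 0), H = (1, 0), N = (0, 1).
1. S is the centroid of triangle NJH ⇒ S = (1/3, 1/3)
2. Q lies on line JH with JQ:QH = -3:2 ⇒ Q = (3, 0)
3. C is where the line through J parallel to QS meets line SN ⇒ C = (8/15, -1/15)
4. R is the midpoint of JQ ⇒ R = (3/2, 0)
through N parallel to RC: direction (-29/30, -1/15); meets CH at W = (232/15, 31/15)
W = C + t·(H−C) with t = 32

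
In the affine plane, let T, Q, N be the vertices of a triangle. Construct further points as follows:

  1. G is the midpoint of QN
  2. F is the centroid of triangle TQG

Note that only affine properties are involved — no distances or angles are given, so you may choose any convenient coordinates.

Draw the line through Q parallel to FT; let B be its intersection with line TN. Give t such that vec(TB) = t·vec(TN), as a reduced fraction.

t = -1/3

Assign T = (0, 0), Q = (1, 0), N = (0, 1) — the answer is frame-independent, so this choice is without loss of generality.
1. G is the midpoint of QN ⇒ G = (1/2, 1/2)
2. F is the centroid of triangle TQG ⇒ F = (1/2, 1/6)
through Q parallel to FT: direction (-1/2, -1/6); meets TN at B = (0, -1/3)
B = T + t·(N−T) with t = -1/3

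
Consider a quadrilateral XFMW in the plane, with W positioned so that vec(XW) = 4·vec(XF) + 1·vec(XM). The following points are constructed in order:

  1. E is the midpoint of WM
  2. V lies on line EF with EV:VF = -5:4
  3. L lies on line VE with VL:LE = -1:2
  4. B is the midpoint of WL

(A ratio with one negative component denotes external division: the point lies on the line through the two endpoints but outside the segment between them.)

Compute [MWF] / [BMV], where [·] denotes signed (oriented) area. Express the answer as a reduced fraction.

Set X = (0, 0), F = (1, 0), M = (0, 1), W = (4, 1); any affine frame gives the same invariant.
1. E is the midpoint of WM ⇒ E = (2, 1)
2. V lies on line EF with EV:VF = -5:4 ⇒ V = (-3, -4)
3. L lies on line VE with VL:LE = -1:2 ⇒ L = (-8, -9)
4. B is the midpoint of WL ⇒ B = (-2, -4)
2·[MWF] = -4, 2·[BMV] = 5
[MWF]:[BMV] = -4:5 = -4/5

[MWF]:[BMV] = -4/5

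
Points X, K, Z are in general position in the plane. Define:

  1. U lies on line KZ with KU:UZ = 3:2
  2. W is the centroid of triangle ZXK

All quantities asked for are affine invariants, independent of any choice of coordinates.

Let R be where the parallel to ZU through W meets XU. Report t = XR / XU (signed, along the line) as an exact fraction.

Set X = (0, 0), K = (1, 0), Z = (0, 1); any affine frame gives the same invariant.
1. U lies on line KZ with KU:UZ = 3:2 ⇒ U = (2/5, 3/5)
2. W is the centroid of triangle ZXK ⇒ W = (1/3, 1/3)
through W parallel to ZU: direction (2/5, -2/5); meets XU at R = (4/15, 2/5)
R = X + t·(U−X) with t = 2/3

t = 2/3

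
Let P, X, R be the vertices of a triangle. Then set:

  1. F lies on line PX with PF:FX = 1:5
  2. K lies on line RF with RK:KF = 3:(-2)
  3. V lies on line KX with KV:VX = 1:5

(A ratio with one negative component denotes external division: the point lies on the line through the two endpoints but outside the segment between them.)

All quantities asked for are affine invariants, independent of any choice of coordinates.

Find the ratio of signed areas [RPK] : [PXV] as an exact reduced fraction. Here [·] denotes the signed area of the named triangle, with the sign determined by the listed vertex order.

Choose coordinates P = (0, 0), X = (1, 0), R = (0, 1).
1. F lies on line PX with PF:FX = 1:5 ⇒ F = (1/6, 0)
2. K lies on line RF with RK:KF = 3:(-2) ⇒ K = (1/2, -2)
3. V lies on line KX with KV:VX = 1:5 ⇒ V = (7/12, -5/3)
2·[RPK] = 1/2, 2·[PXV] = -5/3
[RPK]:[PXV] = 1/2:-5/3 = -3/10

[RPK]:[PXV] = -3/10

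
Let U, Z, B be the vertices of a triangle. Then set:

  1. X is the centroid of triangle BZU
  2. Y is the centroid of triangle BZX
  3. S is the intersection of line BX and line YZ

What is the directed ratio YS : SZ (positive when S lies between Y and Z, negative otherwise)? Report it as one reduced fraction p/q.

YS:SZ = -1/3

Work in coordinates with U = (0, 0), Z = (1, 0), B = (0, 1).
1. X is the centroid of triangle BZU ⇒ X = (1/3, 1/3)
2. Y is the centroid of triangle BZX ⇒ Y = (4/9, 4/9)
3. S is the intersection of line BX and line YZ ⇒ S = (1/6, 2/3)
S = Y + t·(Z−Y) with t = -1/2, so YS:SZ = t:(1−t) = -1/2:3/2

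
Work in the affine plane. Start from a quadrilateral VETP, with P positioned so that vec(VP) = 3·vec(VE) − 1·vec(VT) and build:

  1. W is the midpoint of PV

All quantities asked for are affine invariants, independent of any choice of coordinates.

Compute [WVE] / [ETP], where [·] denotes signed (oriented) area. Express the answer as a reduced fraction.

Assign V = (0, 0), E = (1, 0), T = (0, 1), P = (3, -1) — the answer is frame-independent, so this choice is without loss of generality.
1. W is the midpoint of PV ⇒ W = (3/2, -1/2)
2·[WVE] = -1/2, 2·[ETP] = -1
[WVE]:[ETP] = -1/2:-1 = 1/2

[WVE]:[ETP] = 1/2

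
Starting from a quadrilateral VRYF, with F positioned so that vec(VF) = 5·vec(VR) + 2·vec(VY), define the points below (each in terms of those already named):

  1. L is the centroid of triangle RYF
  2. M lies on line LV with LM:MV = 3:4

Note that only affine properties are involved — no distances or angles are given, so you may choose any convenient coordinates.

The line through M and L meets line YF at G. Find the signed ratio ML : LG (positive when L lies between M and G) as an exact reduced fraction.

Choose coordinates V = (0, 0), R = (1, 0), Y = (0, 1), F = (5, 2).
1. L is the centroid of triangle RYF ⇒ L = (2, 1)
2. M lies on line LV with LM:MV = 3:4 ⇒ M = (8/7, 4/7)
line ML meets YF at G = (10/3, 5/3)
L = M + t·(G−M) with t = 9/23, so ML:LG = 9/23:14/23

ML:LG = 9/14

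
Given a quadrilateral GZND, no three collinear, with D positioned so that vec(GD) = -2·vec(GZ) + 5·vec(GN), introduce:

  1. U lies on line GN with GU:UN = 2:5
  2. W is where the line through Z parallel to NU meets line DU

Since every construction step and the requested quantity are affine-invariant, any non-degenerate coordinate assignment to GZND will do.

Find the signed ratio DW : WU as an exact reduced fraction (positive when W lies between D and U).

Set G = (0, 0), Z = (1, 0), N = (0, 1), D = (-2, 5); any affine frame gives the same invariant.
1. U lies on line GN with GU:UN = 2:5 ⇒ U = (0, 2/7)
2. W is where the line through Z parallel to NU meets line DU ⇒ W = (1, -29/14)
W = D + t·(U−D) with t = 3/2, so DW:WU = t:(1−t) = 3/2:-1/2

DW:WU = -3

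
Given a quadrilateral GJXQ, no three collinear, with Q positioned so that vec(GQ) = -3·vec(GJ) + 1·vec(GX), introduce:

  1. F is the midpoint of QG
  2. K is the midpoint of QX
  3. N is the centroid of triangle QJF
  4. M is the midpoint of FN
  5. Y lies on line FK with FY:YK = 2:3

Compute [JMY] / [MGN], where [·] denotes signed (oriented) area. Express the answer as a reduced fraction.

Choose coordinates G = (0, 0), J = (1, 0), X = (0, 1), Q = (-3, 1).
1. F is the midpoint of QG ⇒ F = (-3/2, 1/2)
2. K is the midpoint of QX ⇒ K = (-3/2, 1)
3. N is the centroid of triangle QJF ⇒ N = (-7/6, 1/2)
4. M is the midpoint of FN ⇒ M = (-4/3, 1/2)
5. Y lies on line FK with FY:YK = 2:3 ⇒ Y = (-3/2, 7/10)
2·[JMY] = -23/60, 2·[MGN] = 1/12
[JMY]:[MGN] = -23/60:1/12 = -23/5

[JMY]:[MGN] = -23/5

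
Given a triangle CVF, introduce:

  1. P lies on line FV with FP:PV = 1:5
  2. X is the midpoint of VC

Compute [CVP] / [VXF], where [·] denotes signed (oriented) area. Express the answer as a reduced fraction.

Assign C = (0, 0), V = (1, 0), F = (0, 1) — the answer is frame-independent, so this choice is without loss of generality.
1. P lies on line FV with FP:PV = 1:5 ⇒ P = (1/6, 5/6)
2. X is the midpoint of VC ⇒ X = (1/2, 0)
2·[CVP] = 5/6, 2·[VXF] = -1/2
[CVP]:[VXF] = 5/6:-1/2 = -5/3

[CVP]:[VXF] = -5/3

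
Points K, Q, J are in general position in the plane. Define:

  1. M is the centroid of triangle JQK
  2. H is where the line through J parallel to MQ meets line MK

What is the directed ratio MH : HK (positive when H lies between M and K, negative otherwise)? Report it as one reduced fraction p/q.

Choose coordinates K = (0, 0), Q = (1, 0), J = (0, 1).
1. M is the centroid of triangle JQK ⇒ M = (1/3, 1/3)
2. H is where the line through J parallel to MQ meets line MK ⇒ H = (2/3, 2/3)
H = M + t·(K−M) with t = -1, so MH:HK = t:(1−t) = -1:2

MH:HK = -1/2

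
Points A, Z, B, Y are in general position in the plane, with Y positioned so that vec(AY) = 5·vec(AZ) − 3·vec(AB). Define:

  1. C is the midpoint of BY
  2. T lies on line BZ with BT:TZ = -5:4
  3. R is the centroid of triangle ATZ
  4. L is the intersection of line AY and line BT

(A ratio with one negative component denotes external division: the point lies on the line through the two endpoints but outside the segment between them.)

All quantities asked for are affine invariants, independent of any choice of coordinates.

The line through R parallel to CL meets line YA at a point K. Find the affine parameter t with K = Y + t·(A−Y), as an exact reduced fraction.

Work in coordinates with A = (0, 0), Z = (1, 0), B = (0, 1), Y = (5, -3).
1. C is the midpoint of BY ⇒ C = (5/2, -1)
2. T lies on line BZ with BT:TZ = -5:4 ⇒ T = (5, -4)
3. R is the centroid of triangle ATZ ⇒ R = (2, -4/3)
4. L is the intersection of line AY and line BT ⇒ L = (5/2, -3/2)
through R parallel to CL: direction (0, -1/2); meets YA at K = (2, -6/5)
K = Y + t·(A−Y) with t = 3/5

t = 3/5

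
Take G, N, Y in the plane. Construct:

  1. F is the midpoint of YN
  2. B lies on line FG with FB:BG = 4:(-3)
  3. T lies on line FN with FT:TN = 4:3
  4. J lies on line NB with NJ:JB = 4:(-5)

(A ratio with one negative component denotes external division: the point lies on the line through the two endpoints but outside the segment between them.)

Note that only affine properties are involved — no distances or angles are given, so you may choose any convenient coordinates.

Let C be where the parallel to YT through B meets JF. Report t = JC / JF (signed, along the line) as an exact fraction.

Assign G = (0, 0), N = (1, 0), Y = (0, 1) — the answer is frame-independent, so this choice is without loss of generality.
1. F is the midpoint of YN ⇒ F = (1/2, 1/2)
2. B lies on line FG with FB:BG = 4:(-3) ⇒ B = (-3/2, -3/2)
3. T lies on line FN with FT:TN = 4:3 ⇒ T = (11/14, 3/14)
4. J lies on line NB with NJ:JB = 4:(-5) ⇒ J = (11, 6)
through B parallel to YT: direction (11/14, -11/14); meets JF at C = (-17/8, -7/8)
C = J + t·(F−J) with t = 5/4

t = 5/4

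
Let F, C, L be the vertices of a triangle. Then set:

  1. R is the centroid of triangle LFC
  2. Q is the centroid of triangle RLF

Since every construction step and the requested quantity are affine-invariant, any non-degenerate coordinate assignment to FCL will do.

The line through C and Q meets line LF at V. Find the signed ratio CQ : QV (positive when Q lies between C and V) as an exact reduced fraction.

CQ:QV = 8

Choose coordinates F = (0, 0), C = (1, 0), L = (0, 1).
1. R is the centroid of triangle LFC ⇒ R = (1/3, 1/3)
2. Q is the centroid of triangle RLF ⇒ Q = (1/9, 4/9)
line CQ meets LF at V = (0, 1/2)
Q = C + t·(V−C) with t = 8/9, so CQ:QV = 8/9:1/9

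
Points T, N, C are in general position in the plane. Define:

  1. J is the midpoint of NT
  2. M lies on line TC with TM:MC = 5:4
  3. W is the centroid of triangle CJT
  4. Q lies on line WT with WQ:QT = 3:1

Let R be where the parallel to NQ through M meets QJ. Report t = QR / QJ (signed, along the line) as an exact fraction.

Choose coordinates T = (0, 0), N = (1, 0), C = (0, 1).
1. J is the midpoint of NT ⇒ J = (1/2, 0)
2. M lies on line TC with TM:MC = 5:4 ⇒ M = (0, 5/9)
3. W is the centroid of triangle CJT ⇒ W = (1/6, 1/3)
4. Q lies on line WT with WQ:QT = 3:1 ⇒ Q = (1/24, 1/12)
through M parallel to NQ: direction (-23/24, 1/12); meets QJ at R = (-529/108, 53/54)
R = Q + t·(J−Q) with t = -97/9

t = -97/9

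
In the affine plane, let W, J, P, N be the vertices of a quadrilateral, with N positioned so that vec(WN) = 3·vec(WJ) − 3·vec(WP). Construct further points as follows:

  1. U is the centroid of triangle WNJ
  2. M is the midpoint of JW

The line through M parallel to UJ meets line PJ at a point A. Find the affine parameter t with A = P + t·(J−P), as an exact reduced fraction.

t = 1/4

Assign W = (0, 0), J = (1, 0), P = (0, 1), N = (3, -3) — the answer is frame-independent, so this choice is without loss of generality.
1. U is the centroid of triangle WNJ ⇒ U = (4/3, -1)
2. M is the midpoint of JW ⇒ M = (1/2, 0)
through M parallel to UJ: direction (-1/3, 1); meets PJ at A = (1/4, 3/4)
A = P + t·(J−P) with t = 1/4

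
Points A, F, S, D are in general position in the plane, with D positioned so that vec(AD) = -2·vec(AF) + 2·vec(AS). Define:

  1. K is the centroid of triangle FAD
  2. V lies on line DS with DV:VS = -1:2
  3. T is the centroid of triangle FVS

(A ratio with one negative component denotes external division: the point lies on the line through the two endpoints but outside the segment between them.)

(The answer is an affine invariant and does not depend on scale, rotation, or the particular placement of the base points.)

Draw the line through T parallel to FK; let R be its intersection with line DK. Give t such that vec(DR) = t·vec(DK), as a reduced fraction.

t = 1/3

Assign A = (0, 0), F = (1, 0), S = (0, 1), D = (-2, 2) — the answer is frame-independent, so this choice is without loss of generality.
1. K is the centroid of triangle FAD ⇒ K = (-1/3, 2/3)
2. V lies on line DS with DV:VS = -1:2 ⇒ V = (-4, 3)
3. T is the centroid of triangle FVS ⇒ T = (-1, 4/3)
through T parallel to FK: direction (-4/3, 2/3); meets DK at R = (-13/9, 14/9)
R = D + t·(K−D) with t = 1/3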